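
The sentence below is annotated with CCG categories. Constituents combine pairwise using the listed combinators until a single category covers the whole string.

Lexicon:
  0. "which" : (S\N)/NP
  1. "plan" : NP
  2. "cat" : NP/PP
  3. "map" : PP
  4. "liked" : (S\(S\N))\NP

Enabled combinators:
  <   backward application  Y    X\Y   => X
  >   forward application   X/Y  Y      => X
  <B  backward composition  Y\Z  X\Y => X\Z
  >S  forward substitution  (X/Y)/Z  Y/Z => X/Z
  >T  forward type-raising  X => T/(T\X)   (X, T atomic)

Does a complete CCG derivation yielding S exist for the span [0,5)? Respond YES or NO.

[0,5] S   <
  [0,2] S\N   >
    [0,1] "which" : (S\N)/NP
    [1,2] "plan" : NP
  [2,5] S\(S\N)   <
    [2,4] NP   >
      [2,3] "cat" : NP/PP
      [3,4] "map" : PP
    [4,5] "liked" : (S\(S\N))\NP

YES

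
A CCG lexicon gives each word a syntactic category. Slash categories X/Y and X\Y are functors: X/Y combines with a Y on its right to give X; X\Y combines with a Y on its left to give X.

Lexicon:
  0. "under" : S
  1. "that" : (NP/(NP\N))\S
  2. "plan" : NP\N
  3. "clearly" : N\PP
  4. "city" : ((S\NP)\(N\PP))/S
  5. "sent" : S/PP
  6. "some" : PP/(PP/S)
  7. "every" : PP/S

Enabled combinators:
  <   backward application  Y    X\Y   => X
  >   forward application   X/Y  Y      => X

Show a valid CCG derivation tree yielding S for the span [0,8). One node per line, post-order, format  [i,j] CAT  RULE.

[0,1] S  lex  "under"
[1,2] (NP/(NP\N))\S  lex  "that"
[0,2] NP/(NP\N)  <  k=1
[2,3] NP\N  lex  "plan"
[0,3] NP  >  k=2
[3,4] N\PP  lex  "clearly"
[4,5] ((S\NP)\(N\PP))/S  lex  "city"
[5,6] S/PP  lex  "sent"
[6,7] PP/(PP/S)  lex  "some"
[7,8] PP/S  lex  "every"
[6,8] PP  >  k=7
[5,8] S  >  k=6
[4,8] (S\NP)\(N\PP)  >  k=5
[3,8] S\NP  <  k=4
[0,8] S  <  k=3

[0,8] S   <
  [0,3] NP   >
    [0,2] NP/(NP\N)   <
      [0,1] "under" : S
      [1,2] "that" : (NP/(NP\N))\S
    [2,3] "plan" : NP\N
  [3,8] S\NP   <
    [3,4] "clearly" : N\PP
    [4,8] (S\NP)\(N\PP)   >
      [4,5] "city" : ((S\NP)\(N\PP))/S
      [5,8] S   >
        [5,6] "sent" : S/PP
        [6,8] PP   >
          [6,7] "some" : PP/(PP/S)
          [7,8] "every" : PP/S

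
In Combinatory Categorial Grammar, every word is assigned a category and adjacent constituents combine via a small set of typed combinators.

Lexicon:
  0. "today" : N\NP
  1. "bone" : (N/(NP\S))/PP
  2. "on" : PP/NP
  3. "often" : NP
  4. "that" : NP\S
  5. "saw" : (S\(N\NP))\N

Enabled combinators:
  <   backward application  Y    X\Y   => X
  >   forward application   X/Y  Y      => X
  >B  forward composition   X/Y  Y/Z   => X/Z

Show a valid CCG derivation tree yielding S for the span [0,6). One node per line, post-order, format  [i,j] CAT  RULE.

[0,6] S   <
  [0,1] "today" : N\NP
  [1,6] S\(N\NP)   <
    [1,5] N   >
      [1,4] N/(NP\S)   >
        [1,2] "bone" : (N/(NP\S))/PP
        [2,4] PP   >
          [2,3] "on" : PP/NP
          [3,4] "often" : NP
      [4,5] "that" : NP\S
    [5,6] "saw" : (S\(N\NP))\N

[0,1] N\NP  lex  "today"
[1,2] (N/(NP\S))/PP  lex  "bone"
[2,3] PP/NP  lex  "on"
[3,4] NP  lex  "often"
[2,4] PP  >  k=3
[1,4] N/(NP\S)  >  k=2
[4,5] NP\S  lex  "that"
[1,5] N  >  k=4
[5,6] (S\(N\NP))\N  lex  "saw"
[1,6] S\(N\NP)  <  k=5
[0,6] S  <  k=1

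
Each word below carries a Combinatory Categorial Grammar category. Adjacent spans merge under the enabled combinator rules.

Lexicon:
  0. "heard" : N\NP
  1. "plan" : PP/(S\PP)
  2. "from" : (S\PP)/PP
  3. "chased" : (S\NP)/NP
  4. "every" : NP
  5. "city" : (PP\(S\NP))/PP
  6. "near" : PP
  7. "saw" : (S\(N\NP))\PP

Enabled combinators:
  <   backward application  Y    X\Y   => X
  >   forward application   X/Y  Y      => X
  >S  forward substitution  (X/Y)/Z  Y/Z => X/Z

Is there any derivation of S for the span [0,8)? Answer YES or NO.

YES

[0,8] S   <
  [0,1] "heard" : N\NP
  [1,8] S\(N\NP)   <
    [1,7] PP   >
      [1,2] "plan" : PP/(S\PP)
      [2,7] S\PP   >
        [2,3] "from" : (S\PP)/PP
        [3,7] PP   <
          [3,5] S\NP   >
            [3,4] "chased" : (S\NP)/NP
            [4,5] "every" : NP
          [5,7] PP\(S\NP)   >
            [5,6] "city" : (PP\(S\NP))/PP
            [6,7] "near" : PP
    [7,8] "saw" : (S\(N\NP))\PP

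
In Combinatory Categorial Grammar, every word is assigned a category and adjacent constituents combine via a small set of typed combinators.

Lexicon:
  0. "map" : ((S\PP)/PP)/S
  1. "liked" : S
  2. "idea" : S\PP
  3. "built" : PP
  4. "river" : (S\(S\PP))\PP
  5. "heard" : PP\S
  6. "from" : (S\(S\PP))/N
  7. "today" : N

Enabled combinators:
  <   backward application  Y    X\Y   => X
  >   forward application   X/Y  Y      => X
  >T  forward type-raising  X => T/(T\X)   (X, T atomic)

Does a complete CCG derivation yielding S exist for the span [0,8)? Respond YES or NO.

YES

[0,8] S   <
  [0,6] S\PP   >
    [0,2] (S\PP)/PP   >
      [0,1] "map" : ((S\PP)/PP)/S
      [1,2] "liked" : S
    [2,6] PP   <
      [2,5] S   <
        [2,3] "idea" : S\PP
        [3,5] S\(S\PP)   <
          [3,4] "built" : PP
          [4,5] "river" : (S\(S\PP))\PP
      [5,6] "heard" : PP\S
  [6,8] S\(S\PP)   >
    [6,7] "from" : (S\(S\PP))/N
    [7,8] "today" : N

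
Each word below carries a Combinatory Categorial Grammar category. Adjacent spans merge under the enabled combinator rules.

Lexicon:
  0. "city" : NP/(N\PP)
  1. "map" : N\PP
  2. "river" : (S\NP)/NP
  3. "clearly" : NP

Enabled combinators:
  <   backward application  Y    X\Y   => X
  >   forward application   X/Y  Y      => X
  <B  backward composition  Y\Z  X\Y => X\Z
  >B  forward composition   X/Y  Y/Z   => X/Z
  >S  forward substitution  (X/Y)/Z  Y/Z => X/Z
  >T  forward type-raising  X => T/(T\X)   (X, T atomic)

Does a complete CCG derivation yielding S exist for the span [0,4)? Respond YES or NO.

YES

[0,4] S   <
  [0,2] NP   >
    [0,1] "city" : NP/(N\PP)
    [1,2] "map" : N\PP
  [2,4] S\NP   >
    [2,3] "river" : (S\NP)/NP
    [3,4] "clearly" : NP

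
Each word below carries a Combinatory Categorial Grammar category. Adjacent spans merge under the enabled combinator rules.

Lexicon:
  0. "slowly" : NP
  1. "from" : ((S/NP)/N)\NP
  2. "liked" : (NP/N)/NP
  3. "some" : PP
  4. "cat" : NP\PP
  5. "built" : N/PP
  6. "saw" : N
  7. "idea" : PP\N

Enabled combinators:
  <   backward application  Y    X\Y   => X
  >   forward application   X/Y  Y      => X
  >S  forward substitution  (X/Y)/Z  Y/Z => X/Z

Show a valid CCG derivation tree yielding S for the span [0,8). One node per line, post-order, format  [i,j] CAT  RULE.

[0,8] S   >
  [0,5] S/N   >S
    [0,2] (S/NP)/N   <
      [0,1] "slowly" : NP
      [1,2] "from" : ((S/NP)/N)\NP
    [2,5] NP/N   >
      [2,3] "liked" : (NP/N)/NP
      [3,5] NP   <
        [3,4] "some" : PP
        [4,5] "cat" : NP\PP
  [5,8] N   >
    [5,6] "built" : N/PP
    [6,8] PP   <
      [6,7] "saw" : N
      [7,8] "idea" : PP\N

[0,1] NP  lex  "slowly"
[1,2] ((S/NP)/N)\NP  lex  "from"
[0,2] (S/NP)/N  <  k=1
[2,3] (NP/N)/NP  lex  "liked"
[3,4] PP  lex  "some"
[4,5] NP\PP  lex  "cat"
[3,5] NP  <  k=4
[2,5] NP/N  >  k=3
[0,5] S/N  >S  k=2
[5,6] N/PP  lex  "built"
[6,7] N  lex  "saw"
[7,8] PP\N  lex  "idea"
[6,8] PP  <  k=7
[5,8] N  >  k=6
[0,8] S  >  k=5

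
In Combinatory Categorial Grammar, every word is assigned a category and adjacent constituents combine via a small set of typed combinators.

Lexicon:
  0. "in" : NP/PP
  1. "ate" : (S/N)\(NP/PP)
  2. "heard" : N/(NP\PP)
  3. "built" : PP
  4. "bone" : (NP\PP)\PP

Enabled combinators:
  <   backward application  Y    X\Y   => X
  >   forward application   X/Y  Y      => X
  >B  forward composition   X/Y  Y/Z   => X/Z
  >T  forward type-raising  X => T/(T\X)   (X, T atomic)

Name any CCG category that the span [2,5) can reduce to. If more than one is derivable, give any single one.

[0,5] S   >
  [0,2] S/N   <
    [0,1] "in" : NP/PP
    [1,2] "ate" : (S/N)\(NP/PP)
  [2,5] N   >
    [2,3] "heard" : N/(NP\PP)
    [3,5] NP\PP   <
      [3,4] "built" : PP
      [4,5] "bone" : (NP\PP)\PP

N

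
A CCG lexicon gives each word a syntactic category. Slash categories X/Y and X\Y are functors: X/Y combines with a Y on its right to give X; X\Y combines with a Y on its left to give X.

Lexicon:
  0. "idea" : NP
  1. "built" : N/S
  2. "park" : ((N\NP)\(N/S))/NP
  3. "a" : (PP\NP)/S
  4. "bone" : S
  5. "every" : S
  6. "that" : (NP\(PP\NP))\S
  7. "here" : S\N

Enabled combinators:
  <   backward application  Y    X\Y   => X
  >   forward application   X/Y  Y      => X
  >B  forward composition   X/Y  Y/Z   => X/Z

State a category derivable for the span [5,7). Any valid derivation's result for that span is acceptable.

[0,8] S   <
  [0,7] N   <
    [0,1] "idea" : NP
    [1,7] N\NP   <
      [1,2] "built" : N/S
      [2,7] (N\NP)\(N/S)   >
        [2,3] "park" : ((N\NP)\(N/S))/NP
        [3,7] NP   <
          [3,5] PP\NP   >
            [3,4] "a" : (PP\NP)/S
            [4,5] "bone" : S
          [5,7] NP\(PP\NP)   <
            [5,6] "every" : S
            [6,7] "that" : (NP\(PP\NP))\S
  [7,8] "here" : S\N

NP\(PP\NP)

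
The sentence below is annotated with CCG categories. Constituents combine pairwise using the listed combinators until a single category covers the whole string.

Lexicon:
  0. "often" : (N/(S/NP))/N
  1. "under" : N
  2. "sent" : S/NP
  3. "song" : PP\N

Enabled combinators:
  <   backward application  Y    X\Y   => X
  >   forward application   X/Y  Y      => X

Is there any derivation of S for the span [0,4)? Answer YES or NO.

NO

(N/(S/NP))/N N S/NP PP\N
CKY chart[0,4] = {PP}; S ∉ chart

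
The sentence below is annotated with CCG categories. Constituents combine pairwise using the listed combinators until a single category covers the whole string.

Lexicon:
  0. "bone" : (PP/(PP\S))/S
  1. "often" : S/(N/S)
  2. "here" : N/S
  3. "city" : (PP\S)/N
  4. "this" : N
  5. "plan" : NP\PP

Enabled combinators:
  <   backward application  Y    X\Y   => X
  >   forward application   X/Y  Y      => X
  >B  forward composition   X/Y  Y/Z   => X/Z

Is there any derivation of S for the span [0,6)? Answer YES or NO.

NO

(PP/(PP\S))/S S/(N/S) N/S (PP\S)/N N NP\PP
CKY chart[0,6] = {NP}; S ∉ chart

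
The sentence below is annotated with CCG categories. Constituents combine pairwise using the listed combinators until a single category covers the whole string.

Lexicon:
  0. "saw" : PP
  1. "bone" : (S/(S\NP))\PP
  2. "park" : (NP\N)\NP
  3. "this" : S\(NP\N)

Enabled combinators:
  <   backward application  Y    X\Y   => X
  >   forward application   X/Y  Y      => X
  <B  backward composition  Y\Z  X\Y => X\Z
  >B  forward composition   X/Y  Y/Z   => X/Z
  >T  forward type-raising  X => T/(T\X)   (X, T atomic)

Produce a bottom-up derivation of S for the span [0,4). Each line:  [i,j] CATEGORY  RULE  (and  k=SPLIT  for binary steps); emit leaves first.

[0,1] PP  lex  "saw"
[1,2] (S/(S\NP))\PP  lex  "bone"
[0,2] S/(S\NP)  <  k=1
[2,3] (NP\N)\NP  lex  "park"
[3,4] S\(NP\N)  lex  "this"
[2,4] S\NP  <B  k=3
[0,4] S  >  k=2

[0,4] S   >
  [0,2] S/(S\NP)   <
    [0,1] "saw" : PP
    [1,2] "bone" : (S/(S\NP))\PP
  [2,4] S\NP   <B
    [2,3] "park" : (NP\N)\NP
    [3,4] "this" : S\(NP\N)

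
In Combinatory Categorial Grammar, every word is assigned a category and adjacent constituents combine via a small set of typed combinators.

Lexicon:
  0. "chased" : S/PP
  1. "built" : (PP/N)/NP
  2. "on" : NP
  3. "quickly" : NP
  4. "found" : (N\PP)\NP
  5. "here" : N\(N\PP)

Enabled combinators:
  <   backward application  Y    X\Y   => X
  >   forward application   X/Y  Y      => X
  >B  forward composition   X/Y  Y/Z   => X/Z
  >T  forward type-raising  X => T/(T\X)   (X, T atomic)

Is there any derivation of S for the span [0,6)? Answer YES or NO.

YES

[0,6] S   >
  [0,3] S/N   >B
    [0,1] "chased" : S/PP
    [1,3] PP/N   >
      [1,2] "built" : (PP/N)/NP
      [2,3] "on" : NP
  [3,6] N   <
    [3,5] N\PP   <
      [3,4] "quickly" : NP
      [4,5] "found" : (N\PP)\NP
    [5,6] "here" : N\(N\PP)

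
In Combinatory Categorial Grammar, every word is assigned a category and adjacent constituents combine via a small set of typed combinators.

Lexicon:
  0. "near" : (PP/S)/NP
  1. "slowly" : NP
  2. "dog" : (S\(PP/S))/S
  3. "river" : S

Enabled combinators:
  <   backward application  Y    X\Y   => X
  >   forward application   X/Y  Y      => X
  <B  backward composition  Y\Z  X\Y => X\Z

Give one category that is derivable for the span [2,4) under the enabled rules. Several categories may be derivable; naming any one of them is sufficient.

S\(PP/S)

[0,4] S   <
  [0,2] PP/S   >
    [0,1] "near" : (PP/S)/NP
    [1,2] "slowly" : NP
  [2,4] S\(PP/S)   >
    [2,3] "dog" : (S\(PP/S))/S
    [3,4] "river" : S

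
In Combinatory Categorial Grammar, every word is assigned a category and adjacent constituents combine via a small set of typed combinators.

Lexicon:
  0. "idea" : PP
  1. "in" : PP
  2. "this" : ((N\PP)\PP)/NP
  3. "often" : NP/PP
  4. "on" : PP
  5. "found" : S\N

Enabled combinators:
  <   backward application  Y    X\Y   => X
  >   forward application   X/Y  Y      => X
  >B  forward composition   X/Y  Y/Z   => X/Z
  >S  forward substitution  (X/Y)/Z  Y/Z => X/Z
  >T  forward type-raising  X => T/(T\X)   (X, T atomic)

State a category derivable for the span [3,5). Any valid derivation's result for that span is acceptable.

NP

[0,6] S   <
  [0,5] N   <
    [0,1] "idea" : PP
    [1,5] N\PP   <
      [1,2] "in" : PP
      [2,5] (N\PP)\PP   >
        [2,3] "this" : ((N\PP)\PP)/NP
        [3,5] NP   >
          [3,4] "often" : NP/PP
          [4,5] "on" : PP
  [5,6] "found" : S\N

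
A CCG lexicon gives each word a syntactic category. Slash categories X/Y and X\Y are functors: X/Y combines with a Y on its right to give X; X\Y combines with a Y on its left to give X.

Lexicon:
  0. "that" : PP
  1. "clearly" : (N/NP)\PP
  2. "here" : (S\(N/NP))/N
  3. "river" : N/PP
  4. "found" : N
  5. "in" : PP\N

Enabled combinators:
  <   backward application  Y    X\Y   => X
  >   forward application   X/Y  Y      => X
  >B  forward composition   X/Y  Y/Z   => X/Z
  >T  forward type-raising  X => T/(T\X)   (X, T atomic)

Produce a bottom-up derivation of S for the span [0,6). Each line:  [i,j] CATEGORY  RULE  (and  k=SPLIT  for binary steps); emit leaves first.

[0,6] S   <
  [0,2] N/NP   <
    [0,1] "that" : PP
    [1,2] "clearly" : (N/NP)\PP
  [2,6] S\(N/NP)   >
    [2,3] "here" : (S\(N/NP))/N
    [3,6] N   >
      [3,4] "river" : N/PP
      [4,6] PP   <
        [4,5] "found" : N
        [5,6] "in" : PP\N

[0,1] PP  lex  "that"
[1,2] (N/NP)\PP  lex  "clearly"
[0,2] N/NP  <  k=1
[2,3] (S\(N/NP))/N  lex  "here"
[3,4] N/PP  lex  "river"
[4,5] N  lex  "found"
[5,6] PP\N  lex  "in"
[4,6] PP  <  k=5
[3,6] N  >  k=4
[2,6] S\(N/NP)  >  k=3
[0,6] S  <  k=2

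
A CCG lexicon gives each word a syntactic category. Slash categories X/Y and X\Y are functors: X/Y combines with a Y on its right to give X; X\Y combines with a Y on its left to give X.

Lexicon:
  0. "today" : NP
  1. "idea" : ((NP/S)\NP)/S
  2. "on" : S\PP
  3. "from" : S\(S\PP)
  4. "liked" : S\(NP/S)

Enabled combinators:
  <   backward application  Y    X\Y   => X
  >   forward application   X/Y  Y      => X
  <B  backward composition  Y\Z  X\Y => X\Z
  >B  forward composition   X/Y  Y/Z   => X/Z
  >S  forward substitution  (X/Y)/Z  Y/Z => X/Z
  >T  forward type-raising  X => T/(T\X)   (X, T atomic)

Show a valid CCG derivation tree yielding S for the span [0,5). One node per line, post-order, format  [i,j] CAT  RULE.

[0,1] NP  lex  "today"
[1,2] ((NP/S)\NP)/S  lex  "idea"
[2,3] S\PP  lex  "on"
[3,4] S\(S\PP)  lex  "from"
[2,4] S  <  k=3
[1,4] (NP/S)\NP  >  k=2
[4,5] S\(NP/S)  lex  "liked"
[1,5] S\NP  <B  k=4
[0,5] S  <  k=1

[0,5] S   <
  [0,1] "today" : NP
  [1,5] S\NP   <B
    [1,4] (NP/S)\NP   >
      [1,2] "idea" : ((NP/S)\NP)/S
      [2,4] S   <
        [2,3] "on" : S\PP
        [3,4] "from" : S\(S\PP)
    [4,5] "liked" : S\(NP/S)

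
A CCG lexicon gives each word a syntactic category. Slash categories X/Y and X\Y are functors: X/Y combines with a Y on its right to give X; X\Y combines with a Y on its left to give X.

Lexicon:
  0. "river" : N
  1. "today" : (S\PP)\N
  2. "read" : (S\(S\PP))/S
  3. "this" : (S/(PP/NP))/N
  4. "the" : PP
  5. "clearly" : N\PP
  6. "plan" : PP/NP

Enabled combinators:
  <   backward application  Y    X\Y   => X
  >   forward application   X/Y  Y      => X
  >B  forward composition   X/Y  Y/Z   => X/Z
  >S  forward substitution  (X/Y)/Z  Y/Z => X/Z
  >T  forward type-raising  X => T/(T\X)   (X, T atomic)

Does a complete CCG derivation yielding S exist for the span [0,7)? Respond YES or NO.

[0,7] S   <
  [0,2] S\PP   <
    [0,1] "river" : N
    [1,2] "today" : (S\PP)\N
  [2,7] S\(S\PP)   >
    [2,3] "read" : (S\(S\PP))/S
    [3,7] S   >
      [3,6] S/(PP/NP)   >
        [3,4] "this" : (S/(PP/NP))/N
        [4,6] N   >
          [4,5] N/(N\PP)   >T
            [4,5] "the" : PP
          [5,6] "clearly" : N\PP
      [6,7] "plan" : PP/NP

YES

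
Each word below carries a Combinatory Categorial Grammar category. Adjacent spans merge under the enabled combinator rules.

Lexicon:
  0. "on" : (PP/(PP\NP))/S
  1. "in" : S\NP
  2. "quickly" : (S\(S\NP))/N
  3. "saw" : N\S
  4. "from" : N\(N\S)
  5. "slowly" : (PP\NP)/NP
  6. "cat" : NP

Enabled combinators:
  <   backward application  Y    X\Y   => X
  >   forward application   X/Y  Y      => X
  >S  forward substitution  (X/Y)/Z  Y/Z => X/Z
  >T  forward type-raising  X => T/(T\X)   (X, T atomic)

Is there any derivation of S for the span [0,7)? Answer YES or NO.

NO

(PP/(PP\NP))/S S\NP (S\(S\NP))/N N\S N\(N\S) (PP\NP)/NP NP
CKY chart[0,7] = {N/(N\PP), NP/(NP\PP), PP, PP/(PP\PP), S/(S\PP)}; S ∉ chart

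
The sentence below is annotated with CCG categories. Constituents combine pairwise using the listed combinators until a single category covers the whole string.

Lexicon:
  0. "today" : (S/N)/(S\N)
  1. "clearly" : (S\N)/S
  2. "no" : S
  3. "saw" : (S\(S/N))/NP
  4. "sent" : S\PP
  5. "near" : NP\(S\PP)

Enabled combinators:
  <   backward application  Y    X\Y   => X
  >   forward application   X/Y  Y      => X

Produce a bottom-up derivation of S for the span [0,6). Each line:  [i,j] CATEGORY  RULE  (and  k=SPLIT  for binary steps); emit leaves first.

[0,6] S   <
  [0,3] S/N   >
    [0,1] "today" : (S/N)/(S\N)
    [1,3] S\N   >
      [1,2] "clearly" : (S\N)/S
      [2,3] "no" : S
  [3,6] S\(S/N)   >
    [3,4] "saw" : (S\(S/N))/NP
    [4,6] NP   <
      [4,5] "sent" : S\PP
      [5,6] "near" : NP\(S\PP)

[0,1] (S/N)/(S\N)  lex  "today"
[1,2] (S\N)/S  lex  "clearly"
[2,3] S  lex  "no"
[1,3] S\N  >  k=2
[0,3] S/N  >  k=1
[3,4] (S\(S/N))/NP  lex  "saw"
[4,5] S\PP  lex  "sent"
[5,6] NP\(S\PP)  lex  "near"
[4,6] NP  <  k=5
[3,6] S\(S/N)  >  k=4
[0,6] S  <  k=3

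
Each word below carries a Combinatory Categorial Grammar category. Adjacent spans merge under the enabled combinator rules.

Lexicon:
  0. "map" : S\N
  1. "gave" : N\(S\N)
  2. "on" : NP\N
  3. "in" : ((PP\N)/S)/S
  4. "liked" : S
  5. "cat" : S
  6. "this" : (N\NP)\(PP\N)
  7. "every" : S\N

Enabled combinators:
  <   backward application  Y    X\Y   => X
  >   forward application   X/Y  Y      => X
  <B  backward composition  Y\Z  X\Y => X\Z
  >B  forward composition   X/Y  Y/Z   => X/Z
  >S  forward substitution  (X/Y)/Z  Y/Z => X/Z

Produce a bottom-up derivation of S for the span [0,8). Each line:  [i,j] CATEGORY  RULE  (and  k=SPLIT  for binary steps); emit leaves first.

[0,8] S   <
  [0,7] N   <
    [0,3] NP   <
      [0,2] N   <
        [0,1] "map" : S\N
        [1,2] "gave" : N\(S\N)
      [2,3] "on" : NP\N
    [3,7] N\NP   <
      [3,6] PP\N   >
        [3,5] (PP\N)/S   >
          [3,4] "in" : ((PP\N)/S)/S
          [4,5] "liked" : S
        [5,6] "cat" : S
      [6,7] "this" : (N\NP)\(PP\N)
  [7,8] "every" : S\N

[0,1] S\N  lex  "map"
[1,2] N\(S\N)  lex  "gave"
[0,2] N  <  k=1
[2,3] NP\N  lex  "on"
[0,3] NP  <  k=2
[3,4] ((PP\N)/S)/S  lex  "in"
[4,5] S  lex  "liked"
[3,5] (PP\N)/S  >  k=4
[5,6] S  lex  "cat"
[3,6] PP\N  >  k=5
[6,7] (N\NP)\(PP\N)  lex  "this"
[3,7] N\NP  <  k=6
[0,7] N  <  k=3
[7,8] S\N  lex  "every"
[0,8] S  <  k=7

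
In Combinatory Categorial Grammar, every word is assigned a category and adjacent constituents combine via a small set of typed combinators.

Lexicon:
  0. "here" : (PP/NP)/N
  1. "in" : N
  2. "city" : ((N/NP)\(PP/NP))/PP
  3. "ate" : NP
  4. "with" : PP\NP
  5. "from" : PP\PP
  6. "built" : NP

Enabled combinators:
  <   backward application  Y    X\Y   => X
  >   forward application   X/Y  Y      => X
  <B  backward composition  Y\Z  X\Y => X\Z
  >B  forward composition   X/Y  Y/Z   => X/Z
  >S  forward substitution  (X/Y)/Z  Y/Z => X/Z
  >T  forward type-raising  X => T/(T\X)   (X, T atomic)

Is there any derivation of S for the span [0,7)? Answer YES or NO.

NO

(PP/NP)/N N ((N/NP)\(PP/NP))/PP NP PP\NP PP\PP NP
CKY chart[0,7] = {N, N/(NP\NP), N/(N\N), NP/(NP\N), PP/(PP\N), S/(S\N)}; S ∉ chart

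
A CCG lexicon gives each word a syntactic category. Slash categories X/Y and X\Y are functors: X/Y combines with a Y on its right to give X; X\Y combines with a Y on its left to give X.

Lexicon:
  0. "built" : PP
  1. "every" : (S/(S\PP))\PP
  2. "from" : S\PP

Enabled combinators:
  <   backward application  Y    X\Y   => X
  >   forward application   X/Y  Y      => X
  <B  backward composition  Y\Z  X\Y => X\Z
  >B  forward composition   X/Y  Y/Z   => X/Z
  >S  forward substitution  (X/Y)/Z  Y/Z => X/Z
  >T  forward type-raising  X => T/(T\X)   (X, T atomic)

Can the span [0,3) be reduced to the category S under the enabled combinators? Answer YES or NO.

YES

[0,3] S   >
  [0,2] S/(S\PP)   <
    [0,1] "built" : PP
    [1,2] "every" : (S/(S\PP))\PP
  [2,3] "from" : S\PP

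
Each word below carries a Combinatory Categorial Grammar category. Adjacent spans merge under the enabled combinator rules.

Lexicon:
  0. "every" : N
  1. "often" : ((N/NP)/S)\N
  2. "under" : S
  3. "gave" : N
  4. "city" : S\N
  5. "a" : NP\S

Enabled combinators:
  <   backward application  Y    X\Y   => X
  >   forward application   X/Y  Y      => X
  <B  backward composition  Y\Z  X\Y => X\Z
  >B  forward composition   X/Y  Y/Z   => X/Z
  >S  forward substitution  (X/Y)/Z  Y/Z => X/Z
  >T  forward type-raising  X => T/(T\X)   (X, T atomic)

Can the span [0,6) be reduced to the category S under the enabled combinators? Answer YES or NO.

N ((N/NP)/S)\N S N S\N NP\S
CKY chart[0,6] = {N, N/(NP\NP), N/(N\N), NP/(NP\N), PP/(PP\N), S/(S\N)}; S ∉ chart

NO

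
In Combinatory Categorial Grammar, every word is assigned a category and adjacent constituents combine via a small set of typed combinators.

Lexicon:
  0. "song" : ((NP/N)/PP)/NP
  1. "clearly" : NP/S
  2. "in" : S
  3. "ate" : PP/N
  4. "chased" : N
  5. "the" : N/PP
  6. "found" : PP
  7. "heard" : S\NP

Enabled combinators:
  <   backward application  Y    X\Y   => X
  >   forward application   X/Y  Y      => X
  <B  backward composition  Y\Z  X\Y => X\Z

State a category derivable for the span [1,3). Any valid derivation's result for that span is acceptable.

[0,8] S   <
  [0,7] NP   >
    [0,5] NP/N   >
      [0,3] (NP/N)/PP   >
        [0,1] "song" : ((NP/N)/PP)/NP
        [1,3] NP   >
          [1,2] "clearly" : NP/S
          [2,3] "in" : S
      [3,5] PP   >
        [3,4] "ate" : PP/N
        [4,5] "chased" : N
    [5,7] N   >
      [5,6] "the" : N/PP
      [6,7] "found" : PP
  [7,8] "heard" : S\NP

NP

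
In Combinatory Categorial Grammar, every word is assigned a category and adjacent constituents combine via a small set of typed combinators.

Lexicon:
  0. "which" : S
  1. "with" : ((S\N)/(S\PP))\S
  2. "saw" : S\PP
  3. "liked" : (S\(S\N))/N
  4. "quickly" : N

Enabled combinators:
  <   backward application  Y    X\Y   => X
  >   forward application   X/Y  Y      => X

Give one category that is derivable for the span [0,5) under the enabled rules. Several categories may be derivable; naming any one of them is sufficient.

[0,5] S   <
  [0,3] S\N   >
    [0,2] (S\N)/(S\PP)   <
      [0,1] "which" : S
      [1,2] "with" : ((S\N)/(S\PP))\S
    [2,3] "saw" : S\PP
  [3,5] S\(S\N)   >
    [3,4] "liked" : (S\(S\N))/N
    [4,5] "quickly" : N

S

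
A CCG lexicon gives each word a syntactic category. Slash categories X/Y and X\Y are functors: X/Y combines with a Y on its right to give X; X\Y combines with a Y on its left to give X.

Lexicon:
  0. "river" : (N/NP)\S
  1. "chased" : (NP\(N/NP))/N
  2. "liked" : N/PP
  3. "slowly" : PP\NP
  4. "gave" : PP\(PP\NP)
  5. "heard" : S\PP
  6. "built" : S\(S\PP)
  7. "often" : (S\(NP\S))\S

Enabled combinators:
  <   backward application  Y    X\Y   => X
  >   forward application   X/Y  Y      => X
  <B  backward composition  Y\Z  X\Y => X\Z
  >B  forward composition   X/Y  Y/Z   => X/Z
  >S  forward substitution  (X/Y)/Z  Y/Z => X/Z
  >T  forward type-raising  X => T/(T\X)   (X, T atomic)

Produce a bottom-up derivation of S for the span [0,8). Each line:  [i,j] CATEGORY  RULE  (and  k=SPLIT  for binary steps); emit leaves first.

[0,1] (N/NP)\S  lex  "river"
[1,2] (NP\(N/NP))/N  lex  "chased"
[2,3] N/PP  lex  "liked"
[3,4] PP\NP  lex  "slowly"
[4,5] PP\(PP\NP)  lex  "gave"
[3,5] PP  <  k=4
[2,5] N  >  k=3
[1,5] NP\(N/NP)  >  k=2
[0,5] NP\S  <B  k=1
[5,6] S\PP  lex  "heard"
[6,7] S\(S\PP)  lex  "built"
[5,7] S  <  k=6
[7,8] (S\(NP\S))\S  lex  "often"
[5,8] S\(NP\S)  <  k=7
[0,8] S  <  k=5

[0,8] S   <
  [0,5] NP\S   <B
    [0,1] "river" : (N/NP)\S
    [1,5] NP\(N/NP)   >
      [1,2] "chased" : (NP\(N/NP))/N
      [2,5] N   >
        [2,3] "liked" : N/PP
        [3,5] PP   <
          [3,4] "slowly" : PP\NP
          [4,5] "gave" : PP\(PP\NP)
  [5,8] S\(NP\S)   <
    [5,7] S   <
      [5,6] "heard" : S\PP
      [6,7] "built" : S\(S\PP)
    [7,8] "often" : (S\(NP\S))\S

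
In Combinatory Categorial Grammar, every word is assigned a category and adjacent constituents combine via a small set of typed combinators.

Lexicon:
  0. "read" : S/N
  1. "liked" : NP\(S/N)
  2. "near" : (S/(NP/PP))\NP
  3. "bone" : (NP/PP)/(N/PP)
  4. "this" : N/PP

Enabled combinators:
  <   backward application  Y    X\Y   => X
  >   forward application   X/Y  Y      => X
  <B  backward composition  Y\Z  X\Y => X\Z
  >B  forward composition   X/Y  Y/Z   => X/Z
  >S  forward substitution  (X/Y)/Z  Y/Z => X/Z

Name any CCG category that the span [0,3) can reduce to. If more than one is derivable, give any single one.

S/(NP/PP)

[0,5] S   >
  [0,3] S/(NP/PP)   <
    [0,2] NP   <
      [0,1] "read" : S/N
      [1,2] "liked" : NP\(S/N)
    [2,3] "near" : (S/(NP/PP))\NP
  [3,5] NP/PP   >
    [3,4] "bone" : (NP/PP)/(N/PP)
    [4,5] "this" : N/PP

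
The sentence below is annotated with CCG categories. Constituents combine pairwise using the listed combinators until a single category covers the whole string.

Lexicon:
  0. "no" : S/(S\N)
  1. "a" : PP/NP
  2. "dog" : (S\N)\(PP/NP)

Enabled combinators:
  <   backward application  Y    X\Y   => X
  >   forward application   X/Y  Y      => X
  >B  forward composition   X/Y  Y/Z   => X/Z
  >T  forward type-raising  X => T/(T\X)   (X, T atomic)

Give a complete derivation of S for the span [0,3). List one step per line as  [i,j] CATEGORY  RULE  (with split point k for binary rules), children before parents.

[0,1] S/(S\N)  lex  "no"
[1,2] PP/NP  lex  "a"
[2,3] (S\N)\(PP/NP)  lex  "dog"
[1,3] S\N  <  k=2
[0,3] S  >  k=1

[0,3] S   >
  [0,1] "no" : S/(S\N)
  [1,3] S\N   <
    [1,2] "a" : PP/NP
    [2,3] "dog" : (S\N)\(PP/NP)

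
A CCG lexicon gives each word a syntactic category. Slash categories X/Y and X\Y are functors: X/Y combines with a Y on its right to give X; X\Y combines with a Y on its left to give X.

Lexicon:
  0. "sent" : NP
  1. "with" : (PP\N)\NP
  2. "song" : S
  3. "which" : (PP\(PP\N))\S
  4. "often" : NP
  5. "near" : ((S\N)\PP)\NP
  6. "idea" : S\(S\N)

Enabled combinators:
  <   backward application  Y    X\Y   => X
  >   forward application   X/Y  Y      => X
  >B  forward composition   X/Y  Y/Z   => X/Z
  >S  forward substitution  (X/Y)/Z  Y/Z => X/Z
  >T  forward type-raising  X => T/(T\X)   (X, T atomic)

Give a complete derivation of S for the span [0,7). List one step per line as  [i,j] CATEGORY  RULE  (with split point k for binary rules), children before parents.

[0,7] S   <
  [0,6] S\N   <
    [0,4] PP   <
      [0,2] PP\N   <
        [0,1] "sent" : NP
        [1,2] "with" : (PP\N)\NP
      [2,4] PP\(PP\N)   <
        [2,3] "song" : S
        [3,4] "which" : (PP\(PP\N))\S
    [4,6] (S\N)\PP   <
      [4,5] "often" : NP
      [5,6] "near" : ((S\N)\PP)\NP
  [6,7] "idea" : S\(S\N)

[0,1] NP  lex  "sent"
[1,2] (PP\N)\NP  lex  "with"
[0,2] PP\N  <  k=1
[2,3] S  lex  "song"
[3,4] (PP\(PP\N))\S  lex  "which"
[2,4] PP\(PP\N)  <  k=3
[0,4] PP  <  k=2
[4,5] NP  lex  "often"
[5,6] ((S\N)\PP)\NP  lex  "near"
[4,6] (S\N)\PP  <  k=5
[0,6] S\N  <  k=4
[6,7] S\(S\N)  lex  "idea"
[0,7] S  <  k=6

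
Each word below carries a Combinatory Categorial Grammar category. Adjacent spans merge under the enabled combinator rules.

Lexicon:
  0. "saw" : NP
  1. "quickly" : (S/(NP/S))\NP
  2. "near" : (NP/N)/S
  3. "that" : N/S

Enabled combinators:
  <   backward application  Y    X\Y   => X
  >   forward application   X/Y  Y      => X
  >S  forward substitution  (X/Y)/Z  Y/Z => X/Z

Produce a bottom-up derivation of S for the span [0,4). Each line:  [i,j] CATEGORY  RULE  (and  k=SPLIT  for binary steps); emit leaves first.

[0,1] NP  lex  "saw"
[1,2] (S/(NP/S))\NP  lex  "quickly"
[0,2] S/(NP/S)  <  k=1
[2,3] (NP/N)/S  lex  "near"
[3,4] N/S  lex  "that"
[2,4] NP/S  >S  k=3
[0,4] S  >  k=2

[0,4] S   >
  [0,2] S/(NP/S)   <
    [0,1] "saw" : NP
    [1,2] "quickly" : (S/(NP/S))\NP
  [2,4] NP/S   >S
    [2,3] "near" : (NP/N)/S
    [3,4] "that" : N/S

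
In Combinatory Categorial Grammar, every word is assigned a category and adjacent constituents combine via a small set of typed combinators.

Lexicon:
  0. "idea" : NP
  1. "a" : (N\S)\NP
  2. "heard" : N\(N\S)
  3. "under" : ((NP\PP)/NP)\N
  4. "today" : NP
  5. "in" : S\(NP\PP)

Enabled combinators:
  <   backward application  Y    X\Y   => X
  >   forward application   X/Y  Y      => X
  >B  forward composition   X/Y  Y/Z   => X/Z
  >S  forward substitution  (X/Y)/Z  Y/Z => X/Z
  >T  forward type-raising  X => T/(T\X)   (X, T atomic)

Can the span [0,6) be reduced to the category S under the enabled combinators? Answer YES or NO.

[0,6] S   <
  [0,5] NP\PP   >
    [0,4] (NP\PP)/NP   <
      [0,3] N   <
        [0,2] N\S   <
          [0,1] "idea" : NP
          [1,2] "a" : (N\S)\NP
        [2,3] "heard" : N\(N\S)
      [3,4] "under" : ((NP\PP)/NP)\N
    [4,5] "today" : NP
  [5,6] "in" : S\(NP\PP)

YES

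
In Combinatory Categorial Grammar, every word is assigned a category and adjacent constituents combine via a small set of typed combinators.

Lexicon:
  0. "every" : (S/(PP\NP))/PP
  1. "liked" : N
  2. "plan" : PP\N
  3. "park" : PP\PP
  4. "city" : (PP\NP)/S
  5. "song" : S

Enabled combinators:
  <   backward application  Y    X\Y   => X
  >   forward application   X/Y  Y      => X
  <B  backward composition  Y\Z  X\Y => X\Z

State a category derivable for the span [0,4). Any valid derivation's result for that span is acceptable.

[0,6] S   >
  [0,4] S/(PP\NP)   >
    [0,1] "every" : (S/(PP\NP))/PP
    [1,4] PP   <
      [1,2] "liked" : N
      [2,4] PP\N   <B
        [2,3] "plan" : PP\N
        [3,4] "park" : PP\PP
  [4,6] PP\NP   >
    [4,5] "city" : (PP\NP)/S
    [5,6] "song" : S

S/(PP\NP)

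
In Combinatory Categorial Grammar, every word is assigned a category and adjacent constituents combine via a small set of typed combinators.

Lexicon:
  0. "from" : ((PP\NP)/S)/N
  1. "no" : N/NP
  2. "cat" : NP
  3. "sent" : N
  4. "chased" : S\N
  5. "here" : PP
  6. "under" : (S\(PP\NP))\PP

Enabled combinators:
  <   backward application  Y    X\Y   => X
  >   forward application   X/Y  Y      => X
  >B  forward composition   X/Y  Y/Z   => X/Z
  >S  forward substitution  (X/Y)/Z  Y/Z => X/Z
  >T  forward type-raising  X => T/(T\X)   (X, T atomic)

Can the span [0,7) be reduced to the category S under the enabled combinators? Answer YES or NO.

[0,7] S   <
  [0,5] PP\NP   >
    [0,3] (PP\NP)/S   >
      [0,1] "from" : ((PP\NP)/S)/N
      [1,3] N   >
        [1,2] "no" : N/NP
        [2,3] "cat" : NP
    [3,5] S   <
      [3,4] "sent" : N
      [4,5] "chased" : S\N
  [5,7] S\(PP\NP)   <
    [5,6] "here" : PP
    [6,7] "under" : (S\(PP\NP))\PP

YES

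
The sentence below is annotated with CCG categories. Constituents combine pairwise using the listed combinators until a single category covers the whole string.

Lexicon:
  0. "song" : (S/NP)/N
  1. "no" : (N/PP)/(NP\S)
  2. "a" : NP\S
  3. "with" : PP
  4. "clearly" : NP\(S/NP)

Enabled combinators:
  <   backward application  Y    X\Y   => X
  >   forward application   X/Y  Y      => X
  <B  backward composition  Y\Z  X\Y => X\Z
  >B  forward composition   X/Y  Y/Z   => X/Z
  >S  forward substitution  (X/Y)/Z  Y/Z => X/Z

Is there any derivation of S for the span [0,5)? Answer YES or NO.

(S/NP)/N (N/PP)/(NP\S) NP\S PP NP\(S/NP)
CKY chart[0,5] = {NP}; S ∉ chart

NO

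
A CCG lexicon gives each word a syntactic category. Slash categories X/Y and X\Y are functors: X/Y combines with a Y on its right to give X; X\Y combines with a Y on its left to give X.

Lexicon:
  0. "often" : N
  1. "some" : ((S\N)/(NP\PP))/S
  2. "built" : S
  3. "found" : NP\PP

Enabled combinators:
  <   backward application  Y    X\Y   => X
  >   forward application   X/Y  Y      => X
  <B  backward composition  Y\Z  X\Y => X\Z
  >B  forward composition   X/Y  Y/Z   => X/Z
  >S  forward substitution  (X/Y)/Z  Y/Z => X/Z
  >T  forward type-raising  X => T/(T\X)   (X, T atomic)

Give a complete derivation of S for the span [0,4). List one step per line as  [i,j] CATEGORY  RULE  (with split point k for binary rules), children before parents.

[0,4] S   <
  [0,1] "often" : N
  [1,4] S\N   >
    [1,3] (S\N)/(NP\PP)   >
      [1,2] "some" : ((S\N)/(NP\PP))/S
      [2,3] "built" : S
    [3,4] "found" : NP\PP

[0,1] N  lex  "often"
[1,2] ((S\N)/(NP\PP))/S  lex  "some"
[2,3] S  lex  "built"
[1,3] (S\N)/(NP\PP)  >  k=2
[3,4] NP\PP  lex  "found"
[1,4] S\N  >  k=3
[0,4] S  <  k=1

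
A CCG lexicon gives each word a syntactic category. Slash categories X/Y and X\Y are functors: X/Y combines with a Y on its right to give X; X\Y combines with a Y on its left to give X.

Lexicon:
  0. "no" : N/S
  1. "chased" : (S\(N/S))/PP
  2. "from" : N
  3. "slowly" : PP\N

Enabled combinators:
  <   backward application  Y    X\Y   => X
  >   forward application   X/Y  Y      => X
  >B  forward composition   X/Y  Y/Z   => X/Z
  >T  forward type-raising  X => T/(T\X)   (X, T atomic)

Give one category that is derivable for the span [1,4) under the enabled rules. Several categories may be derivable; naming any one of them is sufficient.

S\(N/S)

[0,4] S   <
  [0,1] "no" : N/S
  [1,4] S\(N/S)   >
    [1,2] "chased" : (S\(N/S))/PP
    [2,4] PP   >
      [2,3] PP/(PP\N)   >T
        [2,3] "from" : N
      [3,4] "slowly" : PP\N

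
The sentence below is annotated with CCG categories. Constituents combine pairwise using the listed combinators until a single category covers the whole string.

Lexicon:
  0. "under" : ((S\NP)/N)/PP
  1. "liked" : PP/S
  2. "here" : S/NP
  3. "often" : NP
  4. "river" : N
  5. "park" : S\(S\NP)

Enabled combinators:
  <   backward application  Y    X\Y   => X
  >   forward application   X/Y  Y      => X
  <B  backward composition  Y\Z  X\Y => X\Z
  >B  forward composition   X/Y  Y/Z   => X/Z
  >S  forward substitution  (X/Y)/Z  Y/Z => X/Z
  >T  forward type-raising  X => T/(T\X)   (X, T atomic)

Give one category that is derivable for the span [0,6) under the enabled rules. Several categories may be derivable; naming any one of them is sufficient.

[0,6] S   <
  [0,5] S\NP   >
    [0,4] (S\NP)/N   >
      [0,1] "under" : ((S\NP)/N)/PP
      [1,4] PP   >
        [1,3] PP/NP   >B
          [1,2] "liked" : PP/S
          [2,3] "here" : S/NP
        [3,4] "often" : NP
    [4,5] "river" : N
  [5,6] "park" : S\(S\NP)

S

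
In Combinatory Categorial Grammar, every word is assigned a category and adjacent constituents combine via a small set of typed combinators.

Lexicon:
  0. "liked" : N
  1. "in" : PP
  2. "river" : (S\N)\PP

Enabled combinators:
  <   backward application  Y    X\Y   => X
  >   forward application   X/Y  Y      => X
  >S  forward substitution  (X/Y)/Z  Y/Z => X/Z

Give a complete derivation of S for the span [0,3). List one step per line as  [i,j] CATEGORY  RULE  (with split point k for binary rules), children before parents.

[0,3] S   <
  [0,1] "liked" : N
  [1,3] S\N   <
    [1,2] "in" : PP
    [2,3] "river" : (S\N)\PP

[0,1] N  lex  "liked"
[1,2] PP  lex  "in"
[2,3] (S\N)\PP  lex  "river"
[1,3] S\N  <  k=2
[0,3] S  <  k=1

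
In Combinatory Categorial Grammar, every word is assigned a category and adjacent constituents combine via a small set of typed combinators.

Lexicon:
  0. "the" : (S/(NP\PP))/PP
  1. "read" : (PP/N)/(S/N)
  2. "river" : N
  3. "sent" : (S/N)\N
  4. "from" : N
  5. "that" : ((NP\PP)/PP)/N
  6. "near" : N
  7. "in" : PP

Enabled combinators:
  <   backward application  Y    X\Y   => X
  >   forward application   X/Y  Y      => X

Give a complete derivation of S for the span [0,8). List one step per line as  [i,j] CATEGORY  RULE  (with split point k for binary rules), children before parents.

[0,8] S   >
  [0,5] S/(NP\PP)   >
    [0,1] "the" : (S/(NP\PP))/PP
    [1,5] PP   >
      [1,4] PP/N   >
        [1,2] "read" : (PP/N)/(S/N)
        [2,4] S/N   <
          [2,3] "river" : N
          [3,4] "sent" : (S/N)\N
      [4,5] "from" : N
  [5,8] NP\PP   >
    [5,7] (NP\PP)/PP   >
      [5,6] "that" : ((NP\PP)/PP)/N
      [6,7] "near" : N
    [7,8] "in" : PP

[0,1] (S/(NP\PP))/PP  lex  "the"
[1,2] (PP/N)/(S/N)  lex  "read"
[2,3] N  lex  "river"
[3,4] (S/N)\N  lex  "sent"
[2,4] S/N  <  k=3
[1,4] PP/N  >  k=2
[4,5] N  lex  "from"
[1,5] PP  >  k=4
[0,5] S/(NP\PP)  >  k=1
[5,6] ((NP\PP)/PP)/N  lex  "that"
[6,7] N  lex  "near"
[5,7] (NP\PP)/PP  >  k=6
[7,8] PP  lex  "in"
[5,8] NP\PP  >  k=7
[0,8] S  >  k=5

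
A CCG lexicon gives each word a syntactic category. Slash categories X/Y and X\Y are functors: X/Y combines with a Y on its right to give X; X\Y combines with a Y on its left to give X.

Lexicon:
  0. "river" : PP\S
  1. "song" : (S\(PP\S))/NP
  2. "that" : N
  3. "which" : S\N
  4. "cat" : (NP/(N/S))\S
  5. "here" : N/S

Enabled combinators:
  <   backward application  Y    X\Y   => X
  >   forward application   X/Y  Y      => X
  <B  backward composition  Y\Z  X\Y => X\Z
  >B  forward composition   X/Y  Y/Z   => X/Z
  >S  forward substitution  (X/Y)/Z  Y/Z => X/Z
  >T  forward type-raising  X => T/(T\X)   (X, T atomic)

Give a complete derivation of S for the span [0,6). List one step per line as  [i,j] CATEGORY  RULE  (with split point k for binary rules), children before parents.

[0,1] PP\S  lex  "river"
[1,2] (S\(PP\S))/NP  lex  "song"
[2,3] N  lex  "that"
[3,4] S\N  lex  "which"
[2,4] S  <  k=3
[4,5] (NP/(N/S))\S  lex  "cat"
[2,5] NP/(N/S)  <  k=4
[5,6] N/S  lex  "here"
[2,6] NP  >  k=5
[1,6] S\(PP\S)  >  k=2
[0,6] S  <  k=1

[0,6] S   <
  [0,1] "river" : PP\S
  [1,6] S\(PP\S)   >
    [1,2] "song" : (S\(PP\S))/NP
    [2,6] NP   >
      [2,5] NP/(N/S)   <
        [2,4] S   <
          [2,3] "that" : N
          [3,4] "which" : S\N
        [4,5] "cat" : (NP/(N/S))\S
      [5,6] "here" : N/S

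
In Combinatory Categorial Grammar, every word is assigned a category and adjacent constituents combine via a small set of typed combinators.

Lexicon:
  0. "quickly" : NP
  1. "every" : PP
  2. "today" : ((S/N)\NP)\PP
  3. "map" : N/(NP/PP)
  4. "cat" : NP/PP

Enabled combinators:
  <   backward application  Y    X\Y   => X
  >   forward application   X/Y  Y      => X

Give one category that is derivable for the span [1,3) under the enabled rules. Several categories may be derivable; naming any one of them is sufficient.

[0,5] S   >
  [0,3] S/N   <
    [0,1] "quickly" : NP
    [1,3] (S/N)\NP   <
      [1,2] "every" : PP
      [2,3] "today" : ((S/N)\NP)\PP
  [3,5] N   >
    [3,4] "map" : N/(NP/PP)
    [4,5] "cat" : NP/PP

(S/N)\NP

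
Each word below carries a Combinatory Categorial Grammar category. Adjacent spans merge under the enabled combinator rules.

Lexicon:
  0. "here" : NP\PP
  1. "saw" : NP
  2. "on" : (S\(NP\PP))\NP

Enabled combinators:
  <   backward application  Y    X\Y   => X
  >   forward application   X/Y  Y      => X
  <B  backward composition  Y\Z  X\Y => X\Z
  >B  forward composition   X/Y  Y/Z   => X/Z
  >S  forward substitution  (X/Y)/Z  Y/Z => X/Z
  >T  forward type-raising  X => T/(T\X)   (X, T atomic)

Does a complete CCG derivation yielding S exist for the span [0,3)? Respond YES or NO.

[0,3] S   <
  [0,1] "here" : NP\PP
  [1,3] S\(NP\PP)   <
    [1,2] "saw" : NP
    [2,3] "on" : (S\(NP\PP))\NP

YES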